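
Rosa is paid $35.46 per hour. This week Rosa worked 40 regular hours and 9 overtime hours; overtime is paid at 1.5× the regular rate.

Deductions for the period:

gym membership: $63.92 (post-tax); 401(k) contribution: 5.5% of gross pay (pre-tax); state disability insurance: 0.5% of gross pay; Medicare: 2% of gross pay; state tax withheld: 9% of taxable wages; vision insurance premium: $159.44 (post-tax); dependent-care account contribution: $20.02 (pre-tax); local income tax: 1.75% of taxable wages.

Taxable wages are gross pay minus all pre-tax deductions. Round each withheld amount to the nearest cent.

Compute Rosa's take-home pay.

$1,311.39

Regular pay: 40 × $35.46 = $1,418.40
Overtime pay: 9 × $35.46 × 1.5 = $478.71
Gross pay = $1,418.40 + $478.71 = $1,897.11
Dependent-care account contribution: $20.02
401(k) contribution: $1,897.11 × 0.055 = $104.34
Pre-tax total = $20.02 + $104.34 = $124.36
Taxable wages = $1,897.11 − $124.36 = $1,772.75
Local income tax: $1,772.75 × 0.0175 = $31.02
State tax withheld: $1,772.75 × 0.09 = $159.55
State disability insurance: $1,897.11 × 0.005 = $9.49
Medicare: $1,897.11 × 0.02 = $37.94
Vision insurance premium: $159.44
Gym membership: $63.92
Total deductions = $20.02 + $104.34 + $31.02 + $159.55 + $9.49 + $37.94 + $159.44 + $63.92 = $585.72
Net pay = $1,897.11 − $585.72 = $1,311.39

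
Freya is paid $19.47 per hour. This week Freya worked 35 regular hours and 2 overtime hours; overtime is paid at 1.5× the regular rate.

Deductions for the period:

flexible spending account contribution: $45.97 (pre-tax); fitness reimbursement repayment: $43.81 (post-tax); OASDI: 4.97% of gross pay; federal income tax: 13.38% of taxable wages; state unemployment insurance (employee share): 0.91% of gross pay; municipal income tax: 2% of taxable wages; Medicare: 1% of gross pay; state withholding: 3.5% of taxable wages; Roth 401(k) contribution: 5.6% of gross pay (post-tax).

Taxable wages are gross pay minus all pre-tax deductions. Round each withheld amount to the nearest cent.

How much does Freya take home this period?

$426.74

Regular pay: 35 × $19.47 = $681.45
Overtime pay: 2 × $19.47 × 1.5 = $58.41
Gross pay = $681.45 + $58.41 = $739.86
Flexible spending account contribution: $45.97
Taxable wages = $739.86 − $45.97 = $693.89
State withholding: $693.89 × 0.035 = $24.29
Federal income tax: $693.89 × 0.1338 = $92.84
Municipal income tax: $693.89 × 0.02 = $13.88
State unemployment insurance (employee share): $739.86 × 0.0091 = $6.73
OASDI: $739.86 × 0.0497 = $36.77
Medicare: $739.86 × 0.01 = $7.40
Roth 401(k) contribution: $739.86 × 0.056 = $41.43
Fitness reimbursement repayment: $43.81
Total deductions = $45.97 + $24.29 + $92.84 + $13.88 + $6.73 + $36.77 + $7.40 + $41.43 + $43.81 = $313.12
Net pay = $739.86 − $313.12 = $426.74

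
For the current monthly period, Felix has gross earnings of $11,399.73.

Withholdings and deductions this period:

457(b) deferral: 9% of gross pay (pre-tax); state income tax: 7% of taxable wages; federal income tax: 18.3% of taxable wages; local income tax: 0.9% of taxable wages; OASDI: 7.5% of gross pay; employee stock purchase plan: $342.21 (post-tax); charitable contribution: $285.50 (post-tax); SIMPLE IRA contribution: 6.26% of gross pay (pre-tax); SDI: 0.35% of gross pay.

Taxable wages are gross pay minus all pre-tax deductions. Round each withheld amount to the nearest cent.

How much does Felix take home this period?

SIMPLE IRA contribution: $11,399.73 × 0.0626 = $713.62
457(b) deferral: $11,399.73 × 0.09 = $1,025.98
Pre-tax total = $713.62 + $1,025.98 = $1,739.60
Taxable wages = $11,399.73 − $1,739.60 = $9,660.13
State income tax: $9,660.13 × 0.07 = $676.21
Federal income tax: $9,660.13 × 0.183 = $1,767.80
Local income tax: $9,660.13 × 0.009 = $86.94
OASDI: $11,399.73 × 0.075 = $854.98
SDI: $11,399.73 × 0.0035 = $39.90
Charitable contribution: $285.50
Employee stock purchase plan: $342.21
Total deductions = $713.62 + $1,025.98 + $676.21 + $1,767.80 + $86.94 + $854.98 + $39.90 + $285.50 + $342.21 = $5,793.14
Net pay = $11,399.73 − $5,793.14 = $5,606.59

$5,606.59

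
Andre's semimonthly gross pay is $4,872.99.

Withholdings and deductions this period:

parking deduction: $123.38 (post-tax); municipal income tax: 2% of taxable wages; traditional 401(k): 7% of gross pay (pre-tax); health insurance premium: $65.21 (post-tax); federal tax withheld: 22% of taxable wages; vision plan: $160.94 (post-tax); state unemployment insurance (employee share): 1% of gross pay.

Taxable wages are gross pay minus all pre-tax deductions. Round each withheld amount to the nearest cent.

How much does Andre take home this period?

$3,045.97

Traditional 401(k): $4,872.99 × 0.07 = $341.11
Taxable wages = $4,872.99 − $341.11 = $4,531.88
Municipal income tax: $4,531.88 × 0.02 = $90.64
Federal tax withheld: $4,531.88 × 0.22 = $997.01
State unemployment insurance (employee share): $4,872.99 × 0.01 = $48.73
Parking deduction: $123.38
Vision plan: $160.94
Health insurance premium: $65.21
Total deductions = $341.11 + $90.64 + $997.01 + $48.73 + $123.38 + $160.94 + $65.21 = $1,827.02
Net pay = $4,872.99 − $1,827.02 = $3,045.97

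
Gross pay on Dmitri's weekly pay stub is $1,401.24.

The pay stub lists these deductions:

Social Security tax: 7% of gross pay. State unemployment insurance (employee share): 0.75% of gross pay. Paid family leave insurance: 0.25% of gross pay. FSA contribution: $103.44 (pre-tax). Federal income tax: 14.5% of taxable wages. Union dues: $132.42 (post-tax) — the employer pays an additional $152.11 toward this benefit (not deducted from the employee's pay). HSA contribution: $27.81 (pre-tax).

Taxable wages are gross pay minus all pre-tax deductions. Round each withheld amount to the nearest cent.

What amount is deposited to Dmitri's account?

HSA contribution: $27.81
FSA contribution: $103.44
Pre-tax total = $27.81 + $103.44 = $131.25
Taxable wages = $1,401.24 − $131.25 = $1,269.99
Federal income tax: $1,269.99 × 0.145 = $184.15
Paid family leave insurance: $1,401.24 × 0.0025 = $3.50
State unemployment insurance (employee share): $1,401.24 × 0.0075 = $10.51
Social Security tax: $1,401.24 × 0.07 = $98.09
Union dues: $132.42
(Employer's $152.11 toward union dues is not withheld from the employee.)
Total deductions = $27.81 + $103.44 + $184.15 + $3.50 + $10.51 + $98.09 + $132.42 = $559.92
Net pay = $1,401.24 − $559.92 = $841.32

$841.32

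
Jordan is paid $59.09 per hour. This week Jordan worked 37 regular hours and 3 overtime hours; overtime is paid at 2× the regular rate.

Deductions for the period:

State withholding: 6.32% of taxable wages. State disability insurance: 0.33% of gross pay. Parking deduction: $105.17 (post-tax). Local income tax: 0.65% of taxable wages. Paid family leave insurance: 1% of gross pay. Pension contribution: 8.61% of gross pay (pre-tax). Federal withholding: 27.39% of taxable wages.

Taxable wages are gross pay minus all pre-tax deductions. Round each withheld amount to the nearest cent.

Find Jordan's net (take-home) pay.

Regular pay: 37 × $59.09 = $2,186.33
Overtime pay: 3 × $59.09 × 2 = $354.54
Gross pay = $2,186.33 + $354.54 = $2,540.87
Pension contribution: $2,540.87 × 0.0861 = $218.77
Taxable wages = $2,540.87 − $218.77 = $2,322.10
Local income tax: $2,322.10 × 0.0065 = $15.09
State withholding: $2,322.10 × 0.0632 = $146.76
Federal withholding: $2,322.10 × 0.2739 = $636.02
Paid family leave insurance: $2,540.87 × 0.01 = $25.41
State disability insurance: $2,540.87 × 0.0033 = $8.38
Parking deduction: $105.17
Total deductions = $218.77 + $15.09 + $146.76 + $636.02 + $25.41 + $8.38 + $105.17 = $1,155.60
Net pay = $2,540.87 − $1,155.60 = $1,385.27

$1,385.27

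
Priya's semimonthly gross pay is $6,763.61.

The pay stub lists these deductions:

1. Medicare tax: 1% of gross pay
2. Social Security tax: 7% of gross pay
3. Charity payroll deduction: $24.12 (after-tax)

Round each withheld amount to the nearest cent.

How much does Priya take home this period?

Social Security tax: $6,763.61 × 0.07 = $473.45
Medicare tax: $6,763.61 × 0.01 = $67.64
Charity payroll deduction: $24.12
Total deductions = $473.45 + $67.64 + $24.12 = $565.21
Net pay = $6,763.61 − $565.21 = $6,198.40

$6,198.40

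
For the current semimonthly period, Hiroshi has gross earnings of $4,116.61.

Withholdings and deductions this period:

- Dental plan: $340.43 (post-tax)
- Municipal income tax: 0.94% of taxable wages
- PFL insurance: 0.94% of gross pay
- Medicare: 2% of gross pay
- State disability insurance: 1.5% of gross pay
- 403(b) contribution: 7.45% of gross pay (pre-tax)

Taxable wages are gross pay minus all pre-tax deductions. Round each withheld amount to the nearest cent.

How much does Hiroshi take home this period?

403(b) contribution: $4,116.61 × 0.0745 = $306.69
Taxable wages = $4,116.61 − $306.69 = $3,809.92
Municipal income tax: $3,809.92 × 0.0094 = $35.81
PFL insurance: $4,116.61 × 0.0094 = $38.70
State disability insurance: $4,116.61 × 0.015 = $61.75
Medicare: $4,116.61 × 0.02 = $82.33
Dental plan: $340.43
Total deductions = $306.69 + $35.81 + $38.70 + $61.75 + $82.33 + $340.43 = $865.71
Net pay = $4,116.61 − $865.71 = $3,250.90

$3,250.90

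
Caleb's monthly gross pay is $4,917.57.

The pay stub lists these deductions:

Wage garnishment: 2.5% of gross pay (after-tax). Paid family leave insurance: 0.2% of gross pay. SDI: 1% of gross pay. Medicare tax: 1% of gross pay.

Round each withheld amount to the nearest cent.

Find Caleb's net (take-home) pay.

$4,686.43

Paid family leave insurance: $4,917.57 × 0.002 = $9.84
Medicare tax: $4,917.57 × 0.01 = $49.18
SDI: $4,917.57 × 0.01 = $49.18
Wage garnishment: $4,917.57 × 0.025 = $122.94
Total deductions = $9.84 + $49.18 + $49.18 + $122.94 = $231.14
Net pay = $4,917.57 − $231.14 = $4,686.43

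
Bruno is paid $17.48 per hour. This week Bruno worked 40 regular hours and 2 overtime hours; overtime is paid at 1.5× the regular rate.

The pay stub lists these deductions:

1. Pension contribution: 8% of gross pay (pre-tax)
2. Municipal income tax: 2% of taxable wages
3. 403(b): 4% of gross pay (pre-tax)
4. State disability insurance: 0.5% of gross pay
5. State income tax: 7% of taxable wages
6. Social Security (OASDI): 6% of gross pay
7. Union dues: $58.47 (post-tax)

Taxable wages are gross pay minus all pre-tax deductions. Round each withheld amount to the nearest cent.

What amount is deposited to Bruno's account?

$494.58

Regular pay: 40 × $17.48 = $699.20
Overtime pay: 2 × $17.48 × 1.5 = $52.44
Gross pay = $699.20 + $52.44 = $751.64
403(b): $751.64 × 0.04 = $30.07
Pension contribution: $751.64 × 0.08 = $60.13
Pre-tax total = $30.07 + $60.13 = $90.20
Taxable wages = $751.64 − $90.20 = $661.44
State income tax: $661.44 × 0.07 = $46.30
Municipal income tax: $661.44 × 0.02 = $13.23
State disability insurance: $751.64 × 0.005 = $3.76
Social Security (OASDI): $751.64 × 0.06 = $45.10
Union dues: $58.47
Total deductions = $30.07 + $60.13 + $46.30 + $13.23 + $3.76 + $45.10 + $58.47 = $257.06
Net pay = $751.64 − $257.06 = $494.58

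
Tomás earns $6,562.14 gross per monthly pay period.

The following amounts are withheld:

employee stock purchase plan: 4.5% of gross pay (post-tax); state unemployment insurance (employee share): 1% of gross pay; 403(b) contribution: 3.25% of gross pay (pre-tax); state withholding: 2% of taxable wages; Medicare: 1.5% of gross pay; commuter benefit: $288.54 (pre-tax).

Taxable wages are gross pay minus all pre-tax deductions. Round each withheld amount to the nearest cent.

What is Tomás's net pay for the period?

$5,479.77

Commuter benefit: $288.54
403(b) contribution: $6,562.14 × 0.0325 = $213.27
Pre-tax total = $288.54 + $213.27 = $501.81
Taxable wages = $6,562.14 − $501.81 = $6,060.33
State withholding: $6,060.33 × 0.02 = $121.21
State unemployment insurance (employee share): $6,562.14 × 0.01 = $65.62
Medicare: $6,562.14 × 0.015 = $98.43
Employee stock purchase plan: $6,562.14 × 0.045 = $295.30
Total deductions = $288.54 + $213.27 + $121.21 + $65.62 + $98.43 + $295.30 = $1,082.37
Net pay = $6,562.14 − $1,082.37 = $5,479.77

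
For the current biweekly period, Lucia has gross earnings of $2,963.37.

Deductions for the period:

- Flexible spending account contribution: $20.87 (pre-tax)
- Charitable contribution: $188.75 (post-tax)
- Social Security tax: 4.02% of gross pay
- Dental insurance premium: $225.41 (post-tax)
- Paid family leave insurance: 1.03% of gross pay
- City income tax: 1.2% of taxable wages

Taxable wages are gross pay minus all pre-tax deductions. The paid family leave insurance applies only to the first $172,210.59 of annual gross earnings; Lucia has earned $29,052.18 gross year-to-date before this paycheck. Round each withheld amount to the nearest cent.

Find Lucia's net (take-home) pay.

$2,343.38

Flexible spending account contribution: $20.87
Taxable wages = $2,963.37 − $20.87 = $2,942.50
City income tax: $2,942.50 × 0.012 = $35.31
Paid family leave insurance: cap not yet reached, full $2,963.37 is subject → $2,963.37 × 0.0103 = $30.52
Social Security tax: $2,963.37 × 0.0402 = $119.13
Charitable contribution: $188.75
Dental insurance premium: $225.41
Total deductions = $20.87 + $35.31 + $30.52 + $119.13 + $188.75 + $225.41 = $619.99
Net pay = $2,963.37 − $619.99 = $2,343.38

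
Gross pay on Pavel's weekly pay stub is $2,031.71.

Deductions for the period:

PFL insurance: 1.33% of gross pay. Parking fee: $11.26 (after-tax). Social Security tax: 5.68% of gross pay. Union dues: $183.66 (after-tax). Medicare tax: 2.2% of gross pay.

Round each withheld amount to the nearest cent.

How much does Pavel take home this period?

$1,649.67

Social Security tax: $2,031.71 × 0.0568 = $115.40
PFL insurance: $2,031.71 × 0.0133 = $27.02
Medicare tax: $2,031.71 × 0.022 = $44.70
Parking fee: $11.26
Union dues: $183.66
Total deductions = $115.40 + $27.02 + $44.70 + $11.26 + $183.66 = $382.04
Net pay = $2,031.71 − $382.04 = $1,649.67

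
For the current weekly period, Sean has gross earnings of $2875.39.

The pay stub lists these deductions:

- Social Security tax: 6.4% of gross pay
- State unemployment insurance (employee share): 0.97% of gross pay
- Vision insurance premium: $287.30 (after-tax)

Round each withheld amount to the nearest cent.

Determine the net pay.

$2376.18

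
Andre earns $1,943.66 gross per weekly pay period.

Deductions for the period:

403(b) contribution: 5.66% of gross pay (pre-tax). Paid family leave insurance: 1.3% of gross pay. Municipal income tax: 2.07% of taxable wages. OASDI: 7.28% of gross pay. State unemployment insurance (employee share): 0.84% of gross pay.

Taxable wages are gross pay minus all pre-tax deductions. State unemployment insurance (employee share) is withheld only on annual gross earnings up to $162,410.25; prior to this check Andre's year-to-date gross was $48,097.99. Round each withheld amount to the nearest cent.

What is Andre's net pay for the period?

403(b) contribution: $1,943.66 × 0.0566 = $110.01
Taxable wages = $1,943.66 − $110.01 = $1,833.65
Municipal income tax: $1,833.65 × 0.0207 = $37.96
State unemployment insurance (employee share): cap not yet reached, full $1,943.66 is subject → $1,943.66 × 0.0084 = $16.33
Paid family leave insurance: $1,943.66 × 0.013 = $25.27
OASDI: $1,943.66 × 0.0728 = $141.50
Total deductions = $110.01 + $37.96 + $16.33 + $25.27 + $141.50 = $331.07
Net pay = $1,943.66 − $331.07 = $1,612.59

$1,612.59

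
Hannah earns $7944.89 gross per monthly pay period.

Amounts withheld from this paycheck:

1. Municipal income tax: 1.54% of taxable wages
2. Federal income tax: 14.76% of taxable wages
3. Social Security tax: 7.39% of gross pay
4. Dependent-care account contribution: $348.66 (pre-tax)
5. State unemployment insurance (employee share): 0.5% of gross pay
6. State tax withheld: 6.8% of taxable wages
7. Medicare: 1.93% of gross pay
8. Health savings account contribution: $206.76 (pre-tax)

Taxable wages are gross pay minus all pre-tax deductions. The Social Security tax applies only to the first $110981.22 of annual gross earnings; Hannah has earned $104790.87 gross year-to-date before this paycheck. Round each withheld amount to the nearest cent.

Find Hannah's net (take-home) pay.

$5031.97

Health savings account contribution: $206.76
Dependent-care account contribution: $348.66
Pre-tax total = $206.76 + $348.66 = $555.42
Taxable wages = $7944.89 − $555.42 = $7389.47
Federal income tax: $7389.47 × 0.1476 = $1090.69
Municipal income tax: $7389.47 × 0.0154 = $113.80
State tax withheld: $7389.47 × 0.068 = $502.48
Medicare: $7944.89 × 0.0193 = $153.34
State unemployment insurance (employee share): $7944.89 × 0.005 = $39.72
Social Security tax: only $110981.22 − $104790.87 = $6190.35 of this check is subject → $6190.35 × 0.0739 = $457.47
Total deductions = $206.76 + $348.66 + $1090.69 + $113.80 + $502.48 + $153.34 + $39.72 + $457.47 = $2912.92
Net pay = $7944.89 − $2912.92 = $5031.97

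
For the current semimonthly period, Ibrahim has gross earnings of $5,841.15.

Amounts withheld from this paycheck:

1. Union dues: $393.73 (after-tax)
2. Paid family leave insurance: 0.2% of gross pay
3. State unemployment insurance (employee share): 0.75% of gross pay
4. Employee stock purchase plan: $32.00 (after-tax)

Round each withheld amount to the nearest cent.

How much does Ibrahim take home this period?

$5,359.93

State unemployment insurance (employee share): $5,841.15 × 0.0075 = $43.81
Paid family leave insurance: $5,841.15 × 0.002 = $11.68
Union dues: $393.73
Employee stock purchase plan: $32.00
Total deductions = $43.81 + $11.68 + $393.73 + $32.00 = $481.22
Net pay = $5,841.15 − $481.22 = $5,359.93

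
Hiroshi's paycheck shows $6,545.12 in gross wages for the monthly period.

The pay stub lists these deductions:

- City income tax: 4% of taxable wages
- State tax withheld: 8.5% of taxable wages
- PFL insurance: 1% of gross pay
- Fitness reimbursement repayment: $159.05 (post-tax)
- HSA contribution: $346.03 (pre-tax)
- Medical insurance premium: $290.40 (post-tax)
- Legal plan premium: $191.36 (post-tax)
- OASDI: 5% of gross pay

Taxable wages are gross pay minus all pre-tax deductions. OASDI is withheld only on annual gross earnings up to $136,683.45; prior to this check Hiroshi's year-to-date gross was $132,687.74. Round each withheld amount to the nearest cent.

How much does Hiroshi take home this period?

$4,518.16

HSA contribution: $346.03
Taxable wages = $6,545.12 − $346.03 = $6,199.09
City income tax: $6,199.09 × 0.04 = $247.96
State tax withheld: $6,199.09 × 0.085 = $526.92
PFL insurance: $6,545.12 × 0.01 = $65.45
OASDI: only $136,683.45 − $132,687.74 = $3,995.71 of this check is subject → $3,995.71 × 0.05 = $199.79
Legal plan premium: $191.36
Medical insurance premium: $290.40
Fitness reimbursement repayment: $159.05
Total deductions = $346.03 + $247.96 + $526.92 + $65.45 + $199.79 + $191.36 + $290.40 + $159.05 = $2,026.96
Net pay = $6,545.12 − $2,026.96 = $4,518.16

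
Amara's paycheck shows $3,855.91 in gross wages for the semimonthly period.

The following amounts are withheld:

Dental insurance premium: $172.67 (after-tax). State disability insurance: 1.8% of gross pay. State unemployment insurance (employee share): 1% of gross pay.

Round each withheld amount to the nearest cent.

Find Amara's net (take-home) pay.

State unemployment insurance (employee share): $3,855.91 × 0.01 = $38.56
State disability insurance: $3,855.91 × 0.018 = $69.41
Dental insurance premium: $172.67
Total deductions = $38.56 + $69.41 + $172.67 = $280.64
Net pay = $3,855.91 − $280.64 = $3,575.27

$3,575.27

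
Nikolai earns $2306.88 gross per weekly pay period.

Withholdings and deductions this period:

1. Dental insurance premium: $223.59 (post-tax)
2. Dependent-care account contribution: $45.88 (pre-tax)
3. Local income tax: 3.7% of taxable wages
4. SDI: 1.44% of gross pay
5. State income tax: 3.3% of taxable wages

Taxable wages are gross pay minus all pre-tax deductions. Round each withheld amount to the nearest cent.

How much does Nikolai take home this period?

Dependent-care account contribution: $45.88
Taxable wages = $2306.88 − $45.88 = $2261.00
Local income tax: $2261.00 × 0.037 = $83.66
State income tax: $2261.00 × 0.033 = $74.61
SDI: $2306.88 × 0.0144 = $33.22
Dental insurance premium: $223.59
Total deductions = $45.88 + $83.66 + $74.61 + $33.22 + $223.59 = $460.96
Net pay = $2306.88 − $460.96 = $1845.92

$1845.92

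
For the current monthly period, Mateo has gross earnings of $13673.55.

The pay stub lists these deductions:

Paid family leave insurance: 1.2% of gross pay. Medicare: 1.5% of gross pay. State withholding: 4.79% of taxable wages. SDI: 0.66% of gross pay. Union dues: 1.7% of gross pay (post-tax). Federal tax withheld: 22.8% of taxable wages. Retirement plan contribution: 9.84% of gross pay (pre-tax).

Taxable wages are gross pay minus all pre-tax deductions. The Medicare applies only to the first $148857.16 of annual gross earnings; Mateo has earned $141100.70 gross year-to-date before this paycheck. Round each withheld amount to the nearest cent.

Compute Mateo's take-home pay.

Retirement plan contribution: $13673.55 × 0.0984 = $1345.48
Taxable wages = $13673.55 − $1345.48 = $12328.07
Federal tax withheld: $12328.07 × 0.228 = $2810.80
State withholding: $12328.07 × 0.0479 = $590.51
Paid family leave insurance: $13673.55 × 0.012 = $164.08
Medicare: only $148857.16 − $141100.70 = $7756.46 of this check is subject → $7756.46 × 0.015 = $116.35
SDI: $13673.55 × 0.0066 = $90.25
Union dues: $13673.55 × 0.017 = $232.45
Total deductions = $1345.48 + $2810.80 + $590.51 + $164.08 + $116.35 + $90.25 + $232.45 = $5349.92
Net pay = $13673.55 − $5349.92 = $8323.63

$8323.63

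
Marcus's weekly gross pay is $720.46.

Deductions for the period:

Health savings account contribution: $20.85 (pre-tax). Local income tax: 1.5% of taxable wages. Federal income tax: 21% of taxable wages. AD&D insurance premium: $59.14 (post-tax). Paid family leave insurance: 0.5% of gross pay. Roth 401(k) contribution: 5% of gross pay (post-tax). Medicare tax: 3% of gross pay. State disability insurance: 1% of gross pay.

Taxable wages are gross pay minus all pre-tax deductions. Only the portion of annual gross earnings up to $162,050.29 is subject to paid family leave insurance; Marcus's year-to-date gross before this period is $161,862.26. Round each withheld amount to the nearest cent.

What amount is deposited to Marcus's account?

Health savings account contribution: $20.85
Taxable wages = $720.46 − $20.85 = $699.61
Federal income tax: $699.61 × 0.21 = $146.92
Local income tax: $699.61 × 0.015 = $10.49
Medicare tax: $720.46 × 0.03 = $21.61
State disability insurance: $720.46 × 0.01 = $7.20
Paid family leave insurance: only $162,050.29 − $161,862.26 = $188.03 of this check is subject → $188.03 × 0.005 = $0.94
Roth 401(k) contribution: $720.46 × 0.05 = $36.02
AD&D insurance premium: $59.14
Total deductions = $20.85 + $146.92 + $10.49 + $21.61 + $7.20 + $0.94 + $36.02 + $59.14 = $303.17
Net pay = $720.46 − $303.17 = $417.29

$417.29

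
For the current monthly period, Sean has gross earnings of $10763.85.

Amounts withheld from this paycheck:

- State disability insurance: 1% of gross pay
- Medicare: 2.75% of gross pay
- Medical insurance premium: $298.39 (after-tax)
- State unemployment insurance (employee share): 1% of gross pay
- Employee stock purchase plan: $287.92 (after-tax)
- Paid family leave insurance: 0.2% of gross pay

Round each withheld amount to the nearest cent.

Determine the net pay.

$9644.72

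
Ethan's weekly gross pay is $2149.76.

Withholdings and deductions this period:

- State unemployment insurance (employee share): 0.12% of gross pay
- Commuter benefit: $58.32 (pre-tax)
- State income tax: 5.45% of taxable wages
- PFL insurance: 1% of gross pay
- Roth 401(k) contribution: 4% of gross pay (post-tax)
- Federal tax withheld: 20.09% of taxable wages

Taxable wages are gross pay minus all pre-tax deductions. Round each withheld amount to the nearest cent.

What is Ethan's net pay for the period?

$1447.22

Commuter benefit: $58.32
Taxable wages = $2149.76 − $58.32 = $2091.44
State income tax: $2091.44 × 0.0545 = $113.98
Federal tax withheld: $2091.44 × 0.2009 = $420.17
PFL insurance: $2149.76 × 0.01 = $21.50
State unemployment insurance (employee share): $2149.76 × 0.0012 = $2.58
Roth 401(k) contribution: $2149.76 × 0.04 = $85.99
Total deductions = $58.32 + $113.98 + $420.17 + $21.50 + $2.58 + $85.99 = $702.54
Net pay = $2149.76 − $702.54 = $1447.22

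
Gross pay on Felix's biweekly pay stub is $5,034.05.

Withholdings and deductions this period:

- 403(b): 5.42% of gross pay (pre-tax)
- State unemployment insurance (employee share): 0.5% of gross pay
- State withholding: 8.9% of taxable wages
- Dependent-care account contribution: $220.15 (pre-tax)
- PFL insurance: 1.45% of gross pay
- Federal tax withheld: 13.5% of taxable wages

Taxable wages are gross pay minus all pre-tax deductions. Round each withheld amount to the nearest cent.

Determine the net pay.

$3,425.70

403(b): $5,034.05 × 0.0542 = $272.85
Dependent-care account contribution: $220.15
Pre-tax total = $272.85 + $220.15 = $493.00
Taxable wages = $5,034.05 − $493.00 = $4,541.05
State withholding: $4,541.05 × 0.089 = $404.15
Federal tax withheld: $4,541.05 × 0.135 = $613.04
PFL insurance: $5,034.05 × 0.0145 = $72.99
State unemployment insurance (employee share): $5,034.05 × 0.005 = $25.17
Total deductions = $272.85 + $220.15 + $404.15 + $613.04 + $72.99 + $25.17 = $1,608.35
Net pay = $5,034.05 − $1,608.35 = $3,425.70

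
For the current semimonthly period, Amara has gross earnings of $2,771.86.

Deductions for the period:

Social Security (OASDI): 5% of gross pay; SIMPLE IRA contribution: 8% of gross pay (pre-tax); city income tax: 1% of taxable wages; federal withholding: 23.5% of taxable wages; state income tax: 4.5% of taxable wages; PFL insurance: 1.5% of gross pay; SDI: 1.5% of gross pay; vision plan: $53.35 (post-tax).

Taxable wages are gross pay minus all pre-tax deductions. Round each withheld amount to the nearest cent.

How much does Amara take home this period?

SIMPLE IRA contribution: $2,771.86 × 0.08 = $221.75
Taxable wages = $2,771.86 − $221.75 = $2,550.11
City income tax: $2,550.11 × 0.01 = $25.50
Federal withholding: $2,550.11 × 0.235 = $599.28
State income tax: $2,550.11 × 0.045 = $114.75
Social Security (OASDI): $2,771.86 × 0.05 = $138.59
SDI: $2,771.86 × 0.015 = $41.58
PFL insurance: $2,771.86 × 0.015 = $41.58
Vision plan: $53.35
Total deductions = $221.75 + $25.50 + $599.28 + $114.75 + $138.59 + $41.58 + $41.58 + $53.35 = $1,236.38
Net pay = $2,771.86 − $1,236.38 = $1,535.48

$1,535.48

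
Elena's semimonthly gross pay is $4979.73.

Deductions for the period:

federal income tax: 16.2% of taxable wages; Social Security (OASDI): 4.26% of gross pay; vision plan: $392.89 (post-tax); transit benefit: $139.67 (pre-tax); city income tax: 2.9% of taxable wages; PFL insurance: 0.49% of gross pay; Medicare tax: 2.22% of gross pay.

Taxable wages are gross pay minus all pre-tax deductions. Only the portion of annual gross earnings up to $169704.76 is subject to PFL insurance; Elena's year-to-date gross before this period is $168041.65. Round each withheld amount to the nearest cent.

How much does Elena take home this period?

Transit benefit: $139.67
Taxable wages = $4979.73 − $139.67 = $4840.06
City income tax: $4840.06 × 0.029 = $140.36
Federal income tax: $4840.06 × 0.162 = $784.09
Medicare tax: $4979.73 × 0.0222 = $110.55
PFL insurance: only $169704.76 − $168041.65 = $1663.11 of this check is subject → $1663.11 × 0.0049 = $8.15
Social Security (OASDI): $4979.73 × 0.0426 = $212.14
Vision plan: $392.89
Total deductions = $139.67 + $140.36 + $784.09 + $110.55 + $8.15 + $212.14 + $392.89 = $1787.85
Net pay = $4979.73 − $1787.85 = $3191.88

$3191.88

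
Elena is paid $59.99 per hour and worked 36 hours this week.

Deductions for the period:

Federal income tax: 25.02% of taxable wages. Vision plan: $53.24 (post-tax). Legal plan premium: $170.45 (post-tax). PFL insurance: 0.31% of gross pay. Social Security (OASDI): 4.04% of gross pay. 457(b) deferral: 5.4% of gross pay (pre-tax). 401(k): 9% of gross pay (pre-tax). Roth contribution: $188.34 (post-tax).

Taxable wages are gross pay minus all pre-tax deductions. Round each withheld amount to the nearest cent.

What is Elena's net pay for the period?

Gross pay: 36 × $59.99 = $2,159.64
401(k): $2,159.64 × 0.09 = $194.37
457(b) deferral: $2,159.64 × 0.054 = $116.62
Pre-tax total = $194.37 + $116.62 = $310.99
Taxable wages = $2,159.64 − $310.99 = $1,848.65
Federal income tax: $1,848.65 × 0.2502 = $462.53
Social Security (OASDI): $2,159.64 × 0.0404 = $87.25
PFL insurance: $2,159.64 × 0.0031 = $6.69
Legal plan premium: $170.45
Roth contribution: $188.34
Vision plan: $53.24
Total deductions = $194.37 + $116.62 + $462.53 + $87.25 + $6.69 + $170.45 + $188.34 + $53.24 = $1,279.49
Net pay = $2,159.64 − $1,279.49 = $880.15

$880.15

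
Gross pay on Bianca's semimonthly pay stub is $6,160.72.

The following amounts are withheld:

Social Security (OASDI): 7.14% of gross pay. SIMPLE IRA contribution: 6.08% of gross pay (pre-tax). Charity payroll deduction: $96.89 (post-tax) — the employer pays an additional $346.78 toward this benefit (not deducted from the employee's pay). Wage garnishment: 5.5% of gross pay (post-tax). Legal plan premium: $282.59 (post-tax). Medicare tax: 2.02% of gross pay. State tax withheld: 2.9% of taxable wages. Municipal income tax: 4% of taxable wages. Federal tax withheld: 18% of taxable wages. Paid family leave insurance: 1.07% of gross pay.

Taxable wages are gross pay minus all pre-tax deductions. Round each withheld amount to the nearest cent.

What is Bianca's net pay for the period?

$2,996.82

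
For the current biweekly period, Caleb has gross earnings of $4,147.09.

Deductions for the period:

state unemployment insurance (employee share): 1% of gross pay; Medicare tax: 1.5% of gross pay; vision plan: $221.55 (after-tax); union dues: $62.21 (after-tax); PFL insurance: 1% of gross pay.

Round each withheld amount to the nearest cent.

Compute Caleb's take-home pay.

PFL insurance: $4,147.09 × 0.01 = $41.47
Medicare tax: $4,147.09 × 0.015 = $62.21
State unemployment insurance (employee share): $4,147.09 × 0.01 = $41.47
Union dues: $62.21
Vision plan: $221.55
Total deductions = $41.47 + $62.21 + $41.47 + $62.21 + $221.55 = $428.91
Net pay = $4,147.09 − $428.91 = $3,718.18

$3,718.18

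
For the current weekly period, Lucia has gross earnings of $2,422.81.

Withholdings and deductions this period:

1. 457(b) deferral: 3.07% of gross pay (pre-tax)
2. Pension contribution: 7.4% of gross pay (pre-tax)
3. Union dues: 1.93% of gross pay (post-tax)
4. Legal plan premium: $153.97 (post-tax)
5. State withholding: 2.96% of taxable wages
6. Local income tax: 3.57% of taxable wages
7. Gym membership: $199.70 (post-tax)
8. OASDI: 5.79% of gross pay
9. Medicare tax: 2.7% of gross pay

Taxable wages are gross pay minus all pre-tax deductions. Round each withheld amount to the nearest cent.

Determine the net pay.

$1,421.36

Pension contribution: $2,422.81 × 0.074 = $179.29
457(b) deferral: $2,422.81 × 0.0307 = $74.38
Pre-tax total = $179.29 + $74.38 = $253.67
Taxable wages = $2,422.81 − $253.67 = $2,169.14
State withholding: $2,169.14 × 0.0296 = $64.21
Local income tax: $2,169.14 × 0.0357 = $77.44
OASDI: $2,422.81 × 0.0579 = $140.28
Medicare tax: $2,422.81 × 0.027 = $65.42
Gym membership: $199.70
Union dues: $2,422.81 × 0.0193 = $46.76
Legal plan premium: $153.97
Total deductions = $179.29 + $74.38 + $64.21 + $77.44 + $140.28 + $65.42 + $199.70 + $46.76 + $153.97 = $1,001.45
Net pay = $2,422.81 − $1,001.45 = $1,421.36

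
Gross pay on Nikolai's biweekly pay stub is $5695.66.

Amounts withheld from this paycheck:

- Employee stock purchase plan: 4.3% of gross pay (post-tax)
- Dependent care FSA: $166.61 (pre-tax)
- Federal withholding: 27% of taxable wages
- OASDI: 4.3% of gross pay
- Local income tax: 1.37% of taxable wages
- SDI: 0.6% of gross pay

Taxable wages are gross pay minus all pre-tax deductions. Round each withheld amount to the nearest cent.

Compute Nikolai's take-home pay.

Dependent care FSA: $166.61
Taxable wages = $5695.66 − $166.61 = $5529.05
Federal withholding: $5529.05 × 0.27 = $1492.84
Local income tax: $5529.05 × 0.0137 = $75.75
OASDI: $5695.66 × 0.043 = $244.91
SDI: $5695.66 × 0.006 = $34.17
Employee stock purchase plan: $5695.66 × 0.043 = $244.91
Total deductions = $166.61 + $1492.84 + $75.75 + $244.91 + $34.17 + $244.91 = $2259.19
Net pay = $5695.66 − $2259.19 = $3436.47

$3436.47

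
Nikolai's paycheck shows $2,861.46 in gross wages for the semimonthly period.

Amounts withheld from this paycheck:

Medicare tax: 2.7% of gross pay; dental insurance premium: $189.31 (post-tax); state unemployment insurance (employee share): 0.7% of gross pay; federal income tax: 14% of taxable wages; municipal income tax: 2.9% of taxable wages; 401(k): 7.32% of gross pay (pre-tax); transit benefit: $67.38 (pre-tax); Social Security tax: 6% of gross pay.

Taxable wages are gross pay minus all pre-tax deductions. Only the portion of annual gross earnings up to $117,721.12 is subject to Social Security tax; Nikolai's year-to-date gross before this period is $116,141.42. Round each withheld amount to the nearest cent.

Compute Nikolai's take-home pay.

401(k): $2,861.46 × 0.0732 = $209.46
Transit benefit: $67.38
Pre-tax total = $209.46 + $67.38 = $276.84
Taxable wages = $2,861.46 − $276.84 = $2,584.62
Federal income tax: $2,584.62 × 0.14 = $361.85
Municipal income tax: $2,584.62 × 0.029 = $74.95
Medicare tax: $2,861.46 × 0.027 = $77.26
Social Security tax: only $117,721.12 − $116,141.42 = $1,579.70 of this check is subject → $1,579.70 × 0.06 = $94.78
State unemployment insurance (employee share): $2,861.46 × 0.007 = $20.03
Dental insurance premium: $189.31
Total deductions = $209.46 + $67.38 + $361.85 + $74.95 + $77.26 + $94.78 + $20.03 + $189.31 = $1,095.02
Net pay = $2,861.46 − $1,095.02 = $1,766.44

$1,766.44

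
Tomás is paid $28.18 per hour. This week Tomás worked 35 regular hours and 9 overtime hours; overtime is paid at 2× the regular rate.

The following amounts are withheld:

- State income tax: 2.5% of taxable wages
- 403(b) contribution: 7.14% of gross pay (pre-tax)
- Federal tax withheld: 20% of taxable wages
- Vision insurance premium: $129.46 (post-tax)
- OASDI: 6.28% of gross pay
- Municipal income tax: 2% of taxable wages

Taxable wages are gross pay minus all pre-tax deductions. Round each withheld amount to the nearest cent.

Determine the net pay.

$823.86

Regular pay: 35 × $28.18 = $986.30
Overtime pay: 9 × $28.18 × 2 = $507.24
Gross pay = $986.30 + $507.24 = $1493.54
403(b) contribution: $1493.54 × 0.0714 = $106.64
Taxable wages = $1493.54 − $106.64 = $1386.90
Municipal income tax: $1386.90 × 0.02 = $27.74
State income tax: $1386.90 × 0.025 = $34.67
Federal tax withheld: $1386.90 × 0.2 = $277.38
OASDI: $1493.54 × 0.0628 = $93.79
Vision insurance premium: $129.46
Total deductions = $106.64 + $27.74 + $34.67 + $277.38 + $93.79 + $129.46 = $669.68
Net pay = $1493.54 − $669.68 = $823.86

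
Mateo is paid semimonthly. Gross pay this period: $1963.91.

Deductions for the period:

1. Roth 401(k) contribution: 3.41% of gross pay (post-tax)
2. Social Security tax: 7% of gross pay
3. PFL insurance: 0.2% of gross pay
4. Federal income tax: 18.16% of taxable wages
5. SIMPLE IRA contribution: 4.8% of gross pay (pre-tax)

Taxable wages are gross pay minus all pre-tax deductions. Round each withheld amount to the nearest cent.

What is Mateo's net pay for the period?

SIMPLE IRA contribution: $1963.91 × 0.048 = $94.27
Taxable wages = $1963.91 − $94.27 = $1869.64
Federal income tax: $1869.64 × 0.1816 = $339.53
Social Security tax: $1963.91 × 0.07 = $137.47
PFL insurance: $1963.91 × 0.002 = $3.93
Roth 401(k) contribution: $1963.91 × 0.0341 = $66.97
Total deductions = $94.27 + $339.53 + $137.47 + $3.93 + $66.97 = $642.17
Net pay = $1963.91 − $642.17 = $1321.74

$1321.74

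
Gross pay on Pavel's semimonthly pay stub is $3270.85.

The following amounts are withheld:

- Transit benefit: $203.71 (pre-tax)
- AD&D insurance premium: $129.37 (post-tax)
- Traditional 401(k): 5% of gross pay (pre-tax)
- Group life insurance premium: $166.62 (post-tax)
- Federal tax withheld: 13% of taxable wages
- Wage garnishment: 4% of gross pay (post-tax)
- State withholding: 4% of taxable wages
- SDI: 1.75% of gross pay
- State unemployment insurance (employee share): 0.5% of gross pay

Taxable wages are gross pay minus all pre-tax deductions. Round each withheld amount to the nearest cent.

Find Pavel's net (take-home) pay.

Traditional 401(k): $3270.85 × 0.05 = $163.54
Transit benefit: $203.71
Pre-tax total = $163.54 + $203.71 = $367.25
Taxable wages = $3270.85 − $367.25 = $2903.60
Federal tax withheld: $2903.60 × 0.13 = $377.47
State withholding: $2903.60 × 0.04 = $116.14
SDI: $3270.85 × 0.0175 = $57.24
State unemployment insurance (employee share): $3270.85 × 0.005 = $16.35
Wage garnishment: $3270.85 × 0.04 = $130.83
AD&D insurance premium: $129.37
Group life insurance premium: $166.62
Total deductions = $163.54 + $203.71 + $377.47 + $116.14 + $57.24 + $16.35 + $130.83 + $129.37 + $166.62 = $1361.27
Net pay = $3270.85 − $1361.27 = $1909.58

$1909.58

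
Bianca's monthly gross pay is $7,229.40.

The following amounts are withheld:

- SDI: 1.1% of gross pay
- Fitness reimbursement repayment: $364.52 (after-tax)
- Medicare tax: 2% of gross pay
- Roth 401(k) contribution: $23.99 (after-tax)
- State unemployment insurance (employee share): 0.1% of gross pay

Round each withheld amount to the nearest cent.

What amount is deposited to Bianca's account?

State unemployment insurance (employee share): $7,229.40 × 0.001 = $7.23
SDI: $7,229.40 × 0.011 = $79.52
Medicare tax: $7,229.40 × 0.02 = $144.59
Fitness reimbursement repayment: $364.52
Roth 401(k) contribution: $23.99
Total deductions = $7.23 + $79.52 + $144.59 + $364.52 + $23.99 = $619.85
Net pay = $7,229.40 − $619.85 = $6,609.55

$6,609.55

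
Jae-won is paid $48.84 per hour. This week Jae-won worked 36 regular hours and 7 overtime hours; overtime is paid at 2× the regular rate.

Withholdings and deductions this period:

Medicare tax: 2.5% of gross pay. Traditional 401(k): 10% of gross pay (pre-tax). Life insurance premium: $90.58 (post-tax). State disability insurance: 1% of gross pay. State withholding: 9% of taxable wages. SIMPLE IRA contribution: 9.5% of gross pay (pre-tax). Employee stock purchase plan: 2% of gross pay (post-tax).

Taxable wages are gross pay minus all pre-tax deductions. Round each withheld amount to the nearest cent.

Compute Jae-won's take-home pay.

$1564.00

Regular pay: 36 × $48.84 = $1758.24
Overtime pay: 7 × $48.84 × 2 = $683.76
Gross pay = $1758.24 + $683.76 = $2442.00
SIMPLE IRA contribution: $2442.00 × 0.095 = $231.99
Traditional 401(k): $2442.00 × 0.1 = $244.20
Pre-tax total = $231.99 + $244.20 = $476.19
Taxable wages = $2442.00 − $476.19 = $1965.81
State withholding: $1965.81 × 0.09 = $176.92
Medicare tax: $2442.00 × 0.025 = $61.05
State disability insurance: $2442.00 × 0.01 = $24.42
Employee stock purchase plan: $2442.00 × 0.02 = $48.84
Life insurance premium: $90.58
Total deductions = $231.99 + $244.20 + $176.92 + $61.05 + $24.42 + $48.84 + $90.58 = $878.00
Net pay = $2442.00 − $878.00 = $1564.00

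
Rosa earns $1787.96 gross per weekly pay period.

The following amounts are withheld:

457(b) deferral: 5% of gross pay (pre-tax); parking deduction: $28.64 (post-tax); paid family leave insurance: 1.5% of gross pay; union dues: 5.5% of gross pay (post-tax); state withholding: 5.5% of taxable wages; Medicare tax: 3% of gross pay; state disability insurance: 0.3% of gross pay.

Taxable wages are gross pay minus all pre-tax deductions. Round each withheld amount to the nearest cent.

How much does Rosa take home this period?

$1392.34

457(b) deferral: $1787.96 × 0.05 = $89.40
Taxable wages = $1787.96 − $89.40 = $1698.56
State withholding: $1698.56 × 0.055 = $93.42
Medicare tax: $1787.96 × 0.03 = $53.64
State disability insurance: $1787.96 × 0.003 = $5.36
Paid family leave insurance: $1787.96 × 0.015 = $26.82
Parking deduction: $28.64
Union dues: $1787.96 × 0.055 = $98.34
Total deductions = $89.40 + $93.42 + $53.64 + $5.36 + $26.82 + $28.64 + $98.34 = $395.62
Net pay = $1787.96 − $395.62 = $1392.34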